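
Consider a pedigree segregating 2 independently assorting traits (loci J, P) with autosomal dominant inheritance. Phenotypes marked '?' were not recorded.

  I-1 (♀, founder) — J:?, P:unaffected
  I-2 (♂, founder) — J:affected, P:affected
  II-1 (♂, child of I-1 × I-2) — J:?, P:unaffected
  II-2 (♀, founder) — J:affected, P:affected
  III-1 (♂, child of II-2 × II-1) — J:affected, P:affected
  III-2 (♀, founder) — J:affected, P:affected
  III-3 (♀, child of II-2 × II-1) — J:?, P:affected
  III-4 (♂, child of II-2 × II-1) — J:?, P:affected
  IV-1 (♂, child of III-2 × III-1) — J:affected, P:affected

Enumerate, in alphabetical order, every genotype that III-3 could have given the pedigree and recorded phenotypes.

J/I-1 ? ·: jj|Jj|JJ
J/I-2 aff ·: Jj|JJ
J/II-1 ? I-1×I-2: jj|Jj|JJ
J/II-2 aff ·: Jj|JJ
J/III-1 aff II-2×II-1: Jj|JJ
J/III-2 aff ·: Jj|JJ
J/III-3 ? II-2×II-1: jj|Jj|JJ
J/III-4 ? II-2×II-1: jj|Jj|JJ
J/IV-1 aff III-2×III-1: Jj|JJ
⇒ J over [I-1,I-2,II-1,II-2,III-1,III-2,III-3,III-4,IV-1]: 619 consistent
P/I-1 un ·: pp
P/I-2 aff ·: Pp
P/II-1 un I-1×I-2: pp
P/II-2 aff ·: Pp|PP
P/III-1 aff II-2×II-1: Pp
P/III-2 aff ·: Pp|PP
P/III-3 aff II-2×II-1: Pp
P/III-4 aff II-2×II-1: Pp
P/IV-1 aff III-2×III-1: Pp|PP
⇒ P over [I-1,I-2,II-1,II-2,III-1,III-2,III-3,III-4,IV-1]: 8 consistent

III-3 ∈ {JJ Pp, Jj Pp, jj Pp}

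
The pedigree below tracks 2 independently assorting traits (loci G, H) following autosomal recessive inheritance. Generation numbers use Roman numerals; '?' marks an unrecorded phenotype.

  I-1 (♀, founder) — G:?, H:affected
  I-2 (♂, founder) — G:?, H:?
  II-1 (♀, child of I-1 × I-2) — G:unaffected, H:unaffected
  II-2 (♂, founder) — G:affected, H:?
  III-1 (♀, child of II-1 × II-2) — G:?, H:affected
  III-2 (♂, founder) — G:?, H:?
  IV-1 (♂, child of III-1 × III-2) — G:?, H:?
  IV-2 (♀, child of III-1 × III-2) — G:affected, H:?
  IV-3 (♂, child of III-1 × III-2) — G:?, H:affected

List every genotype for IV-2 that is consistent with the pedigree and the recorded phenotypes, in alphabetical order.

G/I-1 ? ·: GG|Gg|gg
G/I-2 ? ·: GG|Gg|gg
G/II-1 un I-1×I-2: GG|Gg
G/II-2 aff ·: gg
G/III-1 ? II-1×II-2: Gg|gg
G/III-2 ? ·: Gg|gg
G/IV-1 ? III-1×III-2: GG|Gg|gg
G/IV-2 aff III-1×III-2: gg
G/IV-3 ? III-1×III-2: GG|Gg|gg
⇒ G over [I-1,I-2,II-1,II-2,III-1,III-2,IV-1,IV-2,IV-3]: 178 consistent
H/I-1 aff ·: hh
H/I-2 ? ·: HH|Hh
H/II-1 un I-1×I-2: Hh
H/II-2 ? ·: Hh|hh
H/III-1 aff II-1×II-2: hh
H/III-2 ? ·: Hh|hh
H/IV-1 ? III-1×III-2: Hh|hh
H/IV-2 ? III-1×III-2: Hh|hh
H/IV-3 aff III-1×III-2: hh
⇒ H over [I-1,I-2,II-1,II-2,III-1,III-2,IV-1,IV-2,IV-3]: 20 consistent

IV-2 ∈ {gg Hh, gg hh}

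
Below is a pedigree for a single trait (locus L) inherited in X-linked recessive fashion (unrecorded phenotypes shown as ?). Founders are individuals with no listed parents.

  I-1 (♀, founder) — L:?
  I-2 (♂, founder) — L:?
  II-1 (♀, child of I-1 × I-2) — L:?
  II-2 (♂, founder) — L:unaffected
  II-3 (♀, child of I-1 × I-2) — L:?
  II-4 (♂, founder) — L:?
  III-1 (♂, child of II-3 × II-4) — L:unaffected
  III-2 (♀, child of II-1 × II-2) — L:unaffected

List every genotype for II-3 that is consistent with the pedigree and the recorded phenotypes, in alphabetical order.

II-3 ∈ {X^LX^L, X^LX^l}

L/I-1 ? ·: X^LX^L|X^LX^l|X^lX^l
L/I-2 ? ·: X^LY|X^lY
L/II-1 ? I-1×I-2: X^LX^L|X^LX^l|X^lX^l
L/II-2 un ·: X^LY
L/II-3 ? I-1×I-2: X^LX^L|X^LX^l
L/II-4 ? ·: X^LY|X^lY
L/III-1 un II-3×II-4: X^LY
L/III-2 un II-1×II-2: X^LX^L|X^LX^l
⇒ L over [I-1,I-2,II-1,II-2,II-3,II-4,III-1,III-2]: 28 consistent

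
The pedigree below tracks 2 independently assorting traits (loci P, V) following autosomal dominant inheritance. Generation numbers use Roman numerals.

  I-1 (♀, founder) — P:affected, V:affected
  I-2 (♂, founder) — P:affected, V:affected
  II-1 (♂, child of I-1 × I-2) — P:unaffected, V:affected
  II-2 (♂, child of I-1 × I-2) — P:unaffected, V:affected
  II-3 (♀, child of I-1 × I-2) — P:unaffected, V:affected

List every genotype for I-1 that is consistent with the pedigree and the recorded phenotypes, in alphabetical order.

I-1 ∈ {Pp VV, Pp Vv}

P/I-1 aff ·: Pp
P/I-2 aff ·: Pp
P/II-1 un I-1×I-2: pp
P/II-2 un I-1×I-2: pp
P/II-3 un I-1×I-2: pp
⇒ P over [I-1,I-2,II-1,II-2,II-3]: 1 consistent
V/I-1 aff ·: Vv|VV
V/I-2 aff ·: Vv|VV
V/II-1 aff I-1×I-2: Vv|VV
V/II-2 aff I-1×I-2: Vv|VV
V/II-3 aff I-1×I-2: Vv|VV
⇒ V over [I-1,I-2,II-1,II-2,II-3]: 25 consistent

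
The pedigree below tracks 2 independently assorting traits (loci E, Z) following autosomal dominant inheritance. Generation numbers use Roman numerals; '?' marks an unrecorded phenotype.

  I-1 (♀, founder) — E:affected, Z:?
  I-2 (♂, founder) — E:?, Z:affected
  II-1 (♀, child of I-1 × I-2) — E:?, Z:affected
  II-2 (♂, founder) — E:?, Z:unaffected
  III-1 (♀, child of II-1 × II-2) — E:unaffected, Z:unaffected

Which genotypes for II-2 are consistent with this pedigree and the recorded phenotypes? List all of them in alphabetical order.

E/I-1 aff ·: Ee|EE
E/I-2 ? ·: ee|Ee|EE
E/II-1 ? I-1×I-2: ee|Ee
E/II-2 ? ·: ee|Ee
E/III-1 un II-1×II-2: ee
⇒ E over [I-1,I-2,II-1,II-2,III-1]: 14 consistent
Z/I-1 ? ·: zz|Zz|ZZ
Z/I-2 aff ·: Zz|ZZ
Z/II-1 aff I-1×I-2: Zz
Z/II-2 un ·: zz
Z/III-1 un II-1×II-2: zz
⇒ Z over [I-1,I-2,II-1,II-2,III-1]: 5 consistent

II-2 ∈ {Ee zz, ee zz}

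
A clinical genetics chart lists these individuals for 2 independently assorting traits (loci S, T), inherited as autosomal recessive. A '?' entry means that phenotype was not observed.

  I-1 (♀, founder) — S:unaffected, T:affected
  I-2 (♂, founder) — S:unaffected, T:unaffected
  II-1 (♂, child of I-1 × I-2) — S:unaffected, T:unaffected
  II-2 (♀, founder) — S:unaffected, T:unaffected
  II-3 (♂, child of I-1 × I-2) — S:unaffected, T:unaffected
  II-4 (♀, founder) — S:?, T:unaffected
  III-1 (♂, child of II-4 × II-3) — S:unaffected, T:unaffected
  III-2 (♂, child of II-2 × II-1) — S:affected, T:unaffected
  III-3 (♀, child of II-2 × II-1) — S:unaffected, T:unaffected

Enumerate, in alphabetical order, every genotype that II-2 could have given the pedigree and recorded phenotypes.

S/I-1 un ·: SS|Ss
S/I-2 un ·: SS|Ss
S/II-1 un I-1×I-2: Ss
S/II-2 un ·: Ss
S/II-3 un I-1×I-2: SS|Ss
S/II-4 ? ·: SS|Ss|ss
S/III-1 un II-4×II-3: SS|Ss
S/III-2 aff II-2×II-1: ss
S/III-3 un II-2×II-1: SS|Ss
⇒ S over [I-1,I-2,II-1,II-2,II-3,II-4,III-1,III-2,III-3]: 54 consistent
T/I-1 aff ·: tt
T/I-2 un ·: TT|Tt
T/II-1 un I-1×I-2: Tt
T/II-2 un ·: TT|Tt
T/II-3 un I-1×I-2: Tt
T/II-4 un ·: TT|Tt
T/III-1 un II-4×II-3: TT|Tt
T/III-2 un II-2×II-1: TT|Tt
T/III-3 un II-2×II-1: TT|Tt
⇒ T over [I-1,I-2,II-1,II-2,II-3,II-4,III-1,III-2,III-3]: 64 consistent

II-2 ∈ {Ss TT, Ss Tt}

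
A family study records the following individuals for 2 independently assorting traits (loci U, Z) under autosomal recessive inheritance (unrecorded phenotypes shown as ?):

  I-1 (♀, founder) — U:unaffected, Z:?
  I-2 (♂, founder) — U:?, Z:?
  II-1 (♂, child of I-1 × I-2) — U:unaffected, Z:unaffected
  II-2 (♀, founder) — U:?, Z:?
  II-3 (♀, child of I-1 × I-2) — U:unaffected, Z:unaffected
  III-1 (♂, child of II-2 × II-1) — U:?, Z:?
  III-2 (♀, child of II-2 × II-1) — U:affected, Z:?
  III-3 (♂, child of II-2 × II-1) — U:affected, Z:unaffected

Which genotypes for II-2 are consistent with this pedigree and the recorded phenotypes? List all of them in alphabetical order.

II-2 ∈ {Uu ZZ, Uu Zz, Uu zz, uu ZZ, uu Zz, uu zz}

U/I-1 un ·: UU|Uu
U/I-2 ? ·: UU|Uu|uu
U/II-1 un I-1×I-2: Uu
U/II-2 ? ·: Uu|uu
U/II-3 un I-1×I-2: UU|Uu
U/III-1 ? II-2×II-1: UU|Uu|uu
U/III-2 aff II-2×II-1: uu
U/III-3 aff II-2×II-1: uu
⇒ U over [I-1,I-2,II-1,II-2,II-3,III-1,III-2,III-3]: 40 consistent
Z/I-1 ? ·: ZZ|Zz|zz
Z/I-2 ? ·: ZZ|Zz|zz
Z/II-1 un I-1×I-2: ZZ|Zz
Z/II-2 ? ·: ZZ|Zz|zz
Z/II-3 un I-1×I-2: ZZ|Zz
Z/III-1 ? II-2×II-1: ZZ|Zz|zz
Z/III-2 ? II-2×II-1: ZZ|Zz|zz
Z/III-3 un II-2×II-1: ZZ|Zz
⇒ Z over [I-1,I-2,II-1,II-2,II-3,III-1,III-2,III-3]: 370 consistent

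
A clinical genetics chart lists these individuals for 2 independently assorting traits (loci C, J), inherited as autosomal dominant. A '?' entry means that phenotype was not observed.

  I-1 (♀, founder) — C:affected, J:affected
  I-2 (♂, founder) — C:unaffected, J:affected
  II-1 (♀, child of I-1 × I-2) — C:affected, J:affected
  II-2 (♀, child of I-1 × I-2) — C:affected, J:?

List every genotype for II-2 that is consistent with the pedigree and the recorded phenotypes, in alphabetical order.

C/I-1 aff ·: Cc|CC
C/I-2 un ·: cc
C/II-1 aff I-1×I-2: Cc
C/II-2 aff I-1×I-2: Cc
⇒ C over [I-1,I-2,II-1,II-2]: 2 consistent
J/I-1 aff ·: Jj|JJ
J/I-2 aff ·: Jj|JJ
J/II-1 aff I-1×I-2: Jj|JJ
J/II-2 ? I-1×I-2: jj|Jj|JJ
⇒ J over [I-1,I-2,II-1,II-2]: 15 consistent

II-2 ∈ {Cc JJ, Cc Jj, Cc jj}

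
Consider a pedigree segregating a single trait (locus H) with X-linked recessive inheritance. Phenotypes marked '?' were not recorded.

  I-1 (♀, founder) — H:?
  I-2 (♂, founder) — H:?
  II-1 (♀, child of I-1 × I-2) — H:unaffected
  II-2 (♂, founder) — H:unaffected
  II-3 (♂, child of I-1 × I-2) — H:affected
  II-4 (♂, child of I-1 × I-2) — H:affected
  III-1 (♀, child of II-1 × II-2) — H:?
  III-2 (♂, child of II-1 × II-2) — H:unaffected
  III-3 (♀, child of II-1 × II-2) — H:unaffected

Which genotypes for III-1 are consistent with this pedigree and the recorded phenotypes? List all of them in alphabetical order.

III-1 ∈ {X^HX^H, X^HX^h}

H/I-1 ? ·: X^HX^h|X^hX^h
H/I-2 ? ·: X^HY|X^hY
H/II-1 un I-1×I-2: X^HX^H|X^HX^h
H/II-2 un ·: X^HY
H/II-3 aff I-1×I-2: X^hY
H/II-4 aff I-1×I-2: X^hY
H/III-1 ? II-1×II-2: X^HX^H|X^HX^h
H/III-2 un II-1×II-2: X^HY
H/III-3 un II-1×II-2: X^HX^H|X^HX^h
⇒ H over [I-1,I-2,II-1,II-2,II-3,II-4,III-1,III-2,III-3]: 13 consistent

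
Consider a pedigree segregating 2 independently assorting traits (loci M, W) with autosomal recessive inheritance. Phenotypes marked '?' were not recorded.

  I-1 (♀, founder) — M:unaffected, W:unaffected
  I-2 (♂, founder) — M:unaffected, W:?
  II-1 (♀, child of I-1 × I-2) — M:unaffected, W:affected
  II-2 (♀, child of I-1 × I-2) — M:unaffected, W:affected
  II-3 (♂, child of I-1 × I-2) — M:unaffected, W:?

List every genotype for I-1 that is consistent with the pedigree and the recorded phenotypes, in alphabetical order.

M/I-1 un ·: MM|Mm
M/I-2 un ·: MM|Mm
M/II-1 un I-1×I-2: MM|Mm
M/II-2 un I-1×I-2: MM|Mm
M/II-3 un I-1×I-2: MM|Mm
⇒ M over [I-1,I-2,II-1,II-2,II-3]: 25 consistent
W/I-1 un ·: Ww
W/I-2 ? ·: Ww|ww
W/II-1 aff I-1×I-2: ww
W/II-2 aff I-1×I-2: ww
W/II-3 ? I-1×I-2: WW|Ww|ww
⇒ W over [I-1,I-2,II-1,II-2,II-3]: 5 consistent

I-1 ∈ {MM Ww, Mm Ww}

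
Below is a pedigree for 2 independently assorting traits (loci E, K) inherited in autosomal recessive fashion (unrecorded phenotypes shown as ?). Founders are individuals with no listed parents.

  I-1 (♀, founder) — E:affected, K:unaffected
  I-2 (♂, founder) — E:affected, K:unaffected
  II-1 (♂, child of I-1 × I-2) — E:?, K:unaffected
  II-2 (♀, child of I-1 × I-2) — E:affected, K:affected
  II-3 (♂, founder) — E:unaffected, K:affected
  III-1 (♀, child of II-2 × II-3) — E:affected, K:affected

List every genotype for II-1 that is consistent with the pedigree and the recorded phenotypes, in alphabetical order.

E/I-1 aff ·: ee
E/I-2 aff ·: ee
E/II-1 ? I-1×I-2: ee
E/II-2 aff I-1×I-2: ee
E/II-3 un ·: Ee
E/III-1 aff II-2×II-3: ee
⇒ E over [I-1,I-2,II-1,II-2,II-3,III-1]: 1 consistent
K/I-1 un ·: Kk
K/I-2 un ·: Kk
K/II-1 un I-1×I-2: KK|Kk
K/II-2 aff I-1×I-2: kk
K/II-3 aff ·: kk
K/III-1 aff II-2×II-3: kk
⇒ K over [I-1,I-2,II-1,II-2,II-3,III-1]: 2 consistent

II-1 ∈ {ee KK, ee Kk}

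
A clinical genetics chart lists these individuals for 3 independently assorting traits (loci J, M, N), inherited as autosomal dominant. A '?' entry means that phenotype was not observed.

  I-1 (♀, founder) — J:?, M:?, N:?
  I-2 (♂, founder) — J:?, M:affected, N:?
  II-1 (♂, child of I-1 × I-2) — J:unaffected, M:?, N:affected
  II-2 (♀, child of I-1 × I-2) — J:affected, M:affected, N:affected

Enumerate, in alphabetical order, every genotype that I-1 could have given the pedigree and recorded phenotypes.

J/I-1 ? ·: jj|Jj
J/I-2 ? ·: jj|Jj
J/II-1 un I-1×I-2: jj
J/II-2 aff I-1×I-2: Jj|JJ
⇒ J over [I-1,I-2,II-1,II-2]: 4 consistent
M/I-1 ? ·: mm|Mm|MM
M/I-2 aff ·: Mm|MM
M/II-1 ? I-1×I-2: mm|Mm|MM
M/II-2 aff I-1×I-2: Mm|MM
⇒ M over [I-1,I-2,II-1,II-2]: 18 consistent
N/I-1 ? ·: nn|Nn|NN
N/I-2 ? ·: nn|Nn|NN
N/II-1 aff I-1×I-2: Nn|NN
N/II-2 aff I-1×I-2: Nn|NN
⇒ N over [I-1,I-2,II-1,II-2]: 17 consistent

I-1 ∈ {Jj MM NN, Jj MM Nn, Jj MM nn, Jj Mm NN, Jj Mm Nn, Jj Mm nn, Jj mm NN, Jj mm Nn, Jj mm nn, jj MM NN, jj MM Nn, jj MM nn, jj Mm NN, jj Mm Nn, jj Mm nn, jj mm NN, jj mm Nn, jj mm nn}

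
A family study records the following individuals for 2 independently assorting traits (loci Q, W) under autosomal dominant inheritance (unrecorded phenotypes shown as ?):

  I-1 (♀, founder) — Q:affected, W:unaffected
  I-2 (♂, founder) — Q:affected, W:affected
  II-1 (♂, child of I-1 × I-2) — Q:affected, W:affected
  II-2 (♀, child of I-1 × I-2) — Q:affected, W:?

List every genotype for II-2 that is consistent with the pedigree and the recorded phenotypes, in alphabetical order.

II-2 ∈ {QQ Ww, QQ ww, Qq Ww, Qq ww}

Q/I-1 aff ·: Qq|QQ
Q/I-2 aff ·: Qq|QQ
Q/II-1 aff I-1×I-2: Qq|QQ
Q/II-2 aff I-1×I-2: Qq|QQ
⇒ Q over [I-1,I-2,II-1,II-2]: 13 consistent
W/I-1 un ·: ww
W/I-2 aff ·: Ww|WW
W/II-1 aff I-1×I-2: Ww
W/II-2 ? I-1×I-2: ww|Ww
⇒ W over [I-1,I-2,II-1,II-2]: 3 consistent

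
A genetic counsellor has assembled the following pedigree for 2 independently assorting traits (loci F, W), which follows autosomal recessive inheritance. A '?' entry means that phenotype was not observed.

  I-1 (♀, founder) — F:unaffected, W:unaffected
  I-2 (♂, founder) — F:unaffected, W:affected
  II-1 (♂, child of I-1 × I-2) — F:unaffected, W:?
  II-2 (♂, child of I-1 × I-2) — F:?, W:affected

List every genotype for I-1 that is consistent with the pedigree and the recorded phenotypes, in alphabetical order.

I-1 ∈ {FF Ww, Ff Ww}

F/I-1 un ·: FF|Ff
F/I-2 un ·: FF|Ff
F/II-1 un I-1×I-2: FF|Ff
F/II-2 ? I-1×I-2: FF|Ff|ff
⇒ F over [I-1,I-2,II-1,II-2]: 15 consistent
W/I-1 un ·: Ww
W/I-2 aff ·: ww
W/II-1 ? I-1×I-2: Ww|ww
W/II-2 aff I-1×I-2: ww
⇒ W over [I-1,I-2,II-1,II-2]: 2 consistent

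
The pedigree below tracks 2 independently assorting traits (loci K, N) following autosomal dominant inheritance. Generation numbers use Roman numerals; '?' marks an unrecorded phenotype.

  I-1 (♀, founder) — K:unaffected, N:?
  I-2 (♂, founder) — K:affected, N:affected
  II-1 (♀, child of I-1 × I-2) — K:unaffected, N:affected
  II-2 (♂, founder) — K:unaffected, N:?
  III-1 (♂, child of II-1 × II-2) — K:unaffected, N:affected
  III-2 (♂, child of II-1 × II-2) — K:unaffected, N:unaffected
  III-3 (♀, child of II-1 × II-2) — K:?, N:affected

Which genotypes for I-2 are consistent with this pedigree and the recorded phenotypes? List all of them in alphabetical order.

K/I-1 un ·: kk
K/I-2 aff ·: Kk
K/II-1 un I-1×I-2: kk
K/II-2 un ·: kk
K/III-1 un II-1×II-2: kk
K/III-2 un II-1×II-2: kk
K/III-3 ? II-1×II-2: kk
⇒ K over [I-1,I-2,II-1,II-2,III-1,III-2,III-3]: 1 consistent
N/I-1 ? ·: nn|Nn|NN
N/I-2 aff ·: Nn|NN
N/II-1 aff I-1×I-2: Nn
N/II-2 ? ·: nn|Nn
N/III-1 aff II-1×II-2: Nn|NN
N/III-2 un II-1×II-2: nn
N/III-3 aff II-1×II-2: Nn|NN
⇒ N over [I-1,I-2,II-1,II-2,III-1,III-2,III-3]: 25 consistent

I-2 ∈ {Kk NN, Kk Nn}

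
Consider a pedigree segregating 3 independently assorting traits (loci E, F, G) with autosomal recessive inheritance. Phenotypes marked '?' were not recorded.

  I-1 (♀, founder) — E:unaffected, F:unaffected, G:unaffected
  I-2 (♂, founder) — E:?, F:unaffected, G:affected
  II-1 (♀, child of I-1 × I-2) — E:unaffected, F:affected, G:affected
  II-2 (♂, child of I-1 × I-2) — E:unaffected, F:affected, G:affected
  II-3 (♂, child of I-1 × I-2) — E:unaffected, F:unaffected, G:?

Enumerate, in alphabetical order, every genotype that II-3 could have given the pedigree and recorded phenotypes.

II-3 ∈ {EE FF Gg, EE FF gg, EE Ff Gg, EE Ff gg, Ee FF Gg, Ee FF gg, Ee Ff Gg, Ee Ff gg}

E/I-1 un ·: EE|Ee
E/I-2 ? ·: EE|Ee|ee
E/II-1 un I-1×I-2: EE|Ee
E/II-2 un I-1×I-2: EE|Ee
E/II-3 un I-1×I-2: EE|Ee
⇒ E over [I-1,I-2,II-1,II-2,II-3]: 27 consistent
F/I-1 un ·: Ff
F/I-2 un ·: Ff
F/II-1 aff I-1×I-2: ff
F/II-2 aff I-1×I-2: ff
F/II-3 un I-1×I-2: FF|Ff
⇒ F over [I-1,I-2,II-1,II-2,II-3]: 2 consistent
G/I-1 un ·: Gg
G/I-2 aff ·: gg
G/II-1 aff I-1×I-2: gg
G/II-2 aff I-1×I-2: gg
G/II-3 ? I-1×I-2: Gg|gg
⇒ G over [I-1,I-2,II-1,II-2,II-3]: 2 consistent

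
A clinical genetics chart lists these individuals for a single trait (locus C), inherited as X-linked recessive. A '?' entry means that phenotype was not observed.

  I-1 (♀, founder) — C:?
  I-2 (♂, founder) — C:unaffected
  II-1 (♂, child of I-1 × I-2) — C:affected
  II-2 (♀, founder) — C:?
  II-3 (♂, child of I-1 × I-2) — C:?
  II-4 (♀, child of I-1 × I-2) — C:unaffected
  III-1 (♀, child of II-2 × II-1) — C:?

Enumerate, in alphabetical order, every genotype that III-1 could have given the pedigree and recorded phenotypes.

C/I-1 ? ·: X^CX^c|X^cX^c
C/I-2 un ·: X^CY
C/II-1 aff I-1×I-2: X^cY
C/II-2 ? ·: X^CX^C|X^CX^c|X^cX^c
C/II-3 ? I-1×I-2: X^CY|X^cY
C/II-4 un I-1×I-2: X^CX^C|X^CX^c
C/III-1 ? II-2×II-1: X^CX^c|X^cX^c
⇒ C over [I-1,I-2,II-1,II-2,II-3,II-4,III-1]: 20 consistent

III-1 ∈ {X^CX^c, X^cX^c}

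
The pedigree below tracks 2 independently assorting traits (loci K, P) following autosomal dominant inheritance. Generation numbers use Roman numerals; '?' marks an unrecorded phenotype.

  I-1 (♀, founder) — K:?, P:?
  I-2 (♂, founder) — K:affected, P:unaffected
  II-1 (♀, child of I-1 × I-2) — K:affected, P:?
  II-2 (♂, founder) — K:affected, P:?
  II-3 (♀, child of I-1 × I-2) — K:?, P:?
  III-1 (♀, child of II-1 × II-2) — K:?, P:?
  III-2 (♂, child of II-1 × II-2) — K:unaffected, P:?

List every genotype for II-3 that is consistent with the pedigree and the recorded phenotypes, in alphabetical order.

II-3 ∈ {KK Pp, KK pp, Kk Pp, Kk pp, kk Pp, kk pp}

K/I-1 ? ·: kk|Kk|KK
K/I-2 aff ·: Kk|KK
K/II-1 aff I-1×I-2: Kk
K/II-2 aff ·: Kk
K/II-3 ? I-1×I-2: kk|Kk|KK
K/III-1 ? II-1×II-2: kk|Kk|KK
K/III-2 un II-1×II-2: kk
⇒ K over [I-1,I-2,II-1,II-2,II-3,III-1,III-2]: 30 consistent
P/I-1 ? ·: pp|Pp|PP
P/I-2 un ·: pp
P/II-1 ? I-1×I-2: pp|Pp
P/II-2 ? ·: pp|Pp|PP
P/II-3 ? I-1×I-2: pp|Pp
P/III-1 ? II-1×II-2: pp|Pp|PP
P/III-2 ? II-1×II-2: pp|Pp|PP
⇒ P over [I-1,I-2,II-1,II-2,II-3,III-1,III-2]: 69 consistent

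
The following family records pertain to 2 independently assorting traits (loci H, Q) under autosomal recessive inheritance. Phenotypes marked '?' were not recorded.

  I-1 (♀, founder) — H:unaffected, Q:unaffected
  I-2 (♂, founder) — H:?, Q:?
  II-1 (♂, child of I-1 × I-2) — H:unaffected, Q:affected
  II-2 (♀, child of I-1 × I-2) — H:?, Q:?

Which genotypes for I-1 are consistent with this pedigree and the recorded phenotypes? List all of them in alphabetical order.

I-1 ∈ {HH Qq, Hh Qq}

H/I-1 un ·: HH|Hh
H/I-2 ? ·: HH|Hh|hh
H/II-1 un I-1×I-2: HH|Hh
H/II-2 ? I-1×I-2: HH|Hh|hh
⇒ H over [I-1,I-2,II-1,II-2]: 18 consistent
Q/I-1 un ·: Qq
Q/I-2 ? ·: Qq|qq
Q/II-1 aff I-1×I-2: qq
Q/II-2 ? I-1×I-2: QQ|Qq|qq
⇒ Q over [I-1,I-2,II-1,II-2]: 5 consistent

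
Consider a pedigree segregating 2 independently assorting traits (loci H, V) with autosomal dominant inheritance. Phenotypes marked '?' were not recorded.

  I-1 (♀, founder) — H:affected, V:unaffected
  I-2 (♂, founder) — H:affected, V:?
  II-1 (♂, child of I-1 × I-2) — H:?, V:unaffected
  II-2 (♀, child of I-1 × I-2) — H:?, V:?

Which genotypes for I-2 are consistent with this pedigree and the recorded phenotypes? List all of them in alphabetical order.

H/I-1 aff ·: Hh|HH
H/I-2 aff ·: Hh|HH
H/II-1 ? I-1×I-2: hh|Hh|HH
H/II-2 ? I-1×I-2: hh|Hh|HH
⇒ H over [I-1,I-2,II-1,II-2]: 18 consistent
V/I-1 un ·: vv
V/I-2 ? ·: vv|Vv
V/II-1 un I-1×I-2: vv
V/II-2 ? I-1×I-2: vv|Vv
⇒ V over [I-1,I-2,II-1,II-2]: 3 consistent

I-2 ∈ {HH Vv, HH vv, Hh Vv, Hh vv}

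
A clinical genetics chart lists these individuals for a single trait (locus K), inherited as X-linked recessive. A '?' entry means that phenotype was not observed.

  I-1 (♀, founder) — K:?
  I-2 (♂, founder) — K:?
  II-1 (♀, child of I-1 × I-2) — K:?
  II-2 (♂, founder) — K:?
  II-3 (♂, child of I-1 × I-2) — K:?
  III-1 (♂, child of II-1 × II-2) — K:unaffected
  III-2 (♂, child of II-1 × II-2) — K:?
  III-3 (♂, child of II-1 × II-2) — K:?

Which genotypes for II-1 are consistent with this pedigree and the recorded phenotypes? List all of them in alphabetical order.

II-1 ∈ {X^KX^K, X^KX^k}

K/I-1 ? ·: X^KX^K|X^KX^k|X^kX^k
K/I-2 ? ·: X^KY|X^kY
K/II-1 ? I-1×I-2: X^KX^K|X^KX^k
K/II-2 ? ·: X^KY|X^kY
K/II-3 ? I-1×I-2: X^KY|X^kY
K/III-1 un II-1×II-2: X^KY
K/III-2 ? II-1×II-2: X^KY|X^kY
K/III-3 ? II-1×II-2: X^KY|X^kY
⇒ K over [I-1,I-2,II-1,II-2,II-3,III-1,III-2,III-3]: 54 consistent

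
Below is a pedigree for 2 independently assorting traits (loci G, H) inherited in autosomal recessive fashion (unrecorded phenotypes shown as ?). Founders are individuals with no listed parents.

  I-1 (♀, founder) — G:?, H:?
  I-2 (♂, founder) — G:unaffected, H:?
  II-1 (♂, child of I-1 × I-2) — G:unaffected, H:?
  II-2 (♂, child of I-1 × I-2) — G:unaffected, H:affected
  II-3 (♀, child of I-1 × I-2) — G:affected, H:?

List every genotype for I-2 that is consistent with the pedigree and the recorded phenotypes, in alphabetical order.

I-2 ∈ {Gg Hh, Gg hh}

G/I-1 ? ·: Gg|gg
G/I-2 un ·: Gg
G/II-1 un I-1×I-2: GG|Gg
G/II-2 un I-1×I-2: GG|Gg
G/II-3 aff I-1×I-2: gg
⇒ G over [I-1,I-2,II-1,II-2,II-3]: 5 consistent
H/I-1 ? ·: Hh|hh
H/I-2 ? ·: Hh|hh
H/II-1 ? I-1×I-2: HH|Hh|hh
H/II-2 aff I-1×I-2: hh
H/II-3 ? I-1×I-2: HH|Hh|hh
⇒ H over [I-1,I-2,II-1,II-2,II-3]: 18 consistent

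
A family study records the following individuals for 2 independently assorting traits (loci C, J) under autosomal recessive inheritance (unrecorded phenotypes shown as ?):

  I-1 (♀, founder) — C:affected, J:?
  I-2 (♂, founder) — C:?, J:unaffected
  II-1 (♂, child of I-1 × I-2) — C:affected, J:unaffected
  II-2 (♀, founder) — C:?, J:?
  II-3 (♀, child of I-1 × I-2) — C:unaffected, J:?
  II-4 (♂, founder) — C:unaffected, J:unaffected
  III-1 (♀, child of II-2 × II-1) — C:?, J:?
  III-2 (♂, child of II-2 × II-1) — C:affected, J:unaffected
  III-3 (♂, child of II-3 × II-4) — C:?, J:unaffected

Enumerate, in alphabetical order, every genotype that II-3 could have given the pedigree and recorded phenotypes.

C/I-1 aff ·: cc
C/I-2 ? ·: Cc
C/II-1 aff I-1×I-2: cc
C/II-2 ? ·: Cc|cc
C/II-3 un I-1×I-2: Cc
C/II-4 un ·: CC|Cc
C/III-1 ? II-2×II-1: Cc|cc
C/III-2 aff II-2×II-1: cc
C/III-3 ? II-3×II-4: CC|Cc|cc
⇒ C over [I-1,I-2,II-1,II-2,II-3,II-4,III-1,III-2,III-3]: 15 consistent
J/I-1 ? ·: JJ|Jj|jj
J/I-2 un ·: JJ|Jj
J/II-1 un I-1×I-2: JJ|Jj
J/II-2 ? ·: JJ|Jj|jj
J/II-3 ? I-1×I-2: JJ|Jj|jj
J/II-4 un ·: JJ|Jj
J/III-1 ? II-2×II-1: JJ|Jj|jj
J/III-2 un II-2×II-1: JJ|Jj
J/III-3 un II-3×II-4: JJ|Jj
⇒ J over [I-1,I-2,II-1,II-2,II-3,II-4,III-1,III-2,III-3]: 552 consistent

II-3 ∈ {Cc JJ, Cc Jj, Cc jj}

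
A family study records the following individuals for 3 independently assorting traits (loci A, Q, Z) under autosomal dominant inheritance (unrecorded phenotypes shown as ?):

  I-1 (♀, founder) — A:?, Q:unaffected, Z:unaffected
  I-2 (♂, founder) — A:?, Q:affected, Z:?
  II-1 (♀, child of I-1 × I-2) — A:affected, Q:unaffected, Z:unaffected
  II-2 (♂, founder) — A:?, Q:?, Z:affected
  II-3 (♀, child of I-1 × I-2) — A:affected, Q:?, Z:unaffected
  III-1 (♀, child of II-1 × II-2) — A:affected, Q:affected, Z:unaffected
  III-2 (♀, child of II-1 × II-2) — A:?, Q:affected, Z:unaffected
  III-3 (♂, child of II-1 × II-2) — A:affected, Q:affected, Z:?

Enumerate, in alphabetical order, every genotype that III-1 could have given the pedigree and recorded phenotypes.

III-1 ∈ {AA Qq zz, Aa Qq zz}

A/I-1 ? ·: aa|Aa|AA
A/I-2 ? ·: aa|Aa|AA
A/II-1 aff I-1×I-2: Aa|AA
A/II-2 ? ·: aa|Aa|AA
A/II-3 aff I-1×I-2: Aa|AA
A/III-1 aff II-1×II-2: Aa|AA
A/III-2 ? II-1×II-2: aa|Aa|AA
A/III-3 aff II-1×II-2: Aa|AA
⇒ A over [I-1,I-2,II-1,II-2,II-3,III-1,III-2,III-3]: 290 consistent
Q/I-1 un ·: qq
Q/I-2 aff ·: Qq
Q/II-1 un I-1×I-2: qq
Q/II-2 ? ·: Qq|QQ
Q/II-3 ? I-1×I-2: qq|Qq
Q/III-1 aff II-1×II-2: Qq
Q/III-2 aff II-1×II-2: Qq
Q/III-3 aff II-1×II-2: Qq
⇒ Q over [I-1,I-2,II-1,II-2,II-3,III-1,III-2,III-3]: 4 consistent
Z/I-1 un ·: zz
Z/I-2 ? ·: zz|Zz
Z/II-1 un I-1×I-2: zz
Z/II-2 aff ·: Zz
Z/II-3 un I-1×I-2: zz
Z/III-1 un II-1×II-2: zz
Z/III-2 un II-1×II-2: zz
Z/III-3 ? II-1×II-2: zz|Zz
⇒ Z over [I-1,I-2,II-1,II-2,II-3,III-1,III-2,III-3]: 4 consistent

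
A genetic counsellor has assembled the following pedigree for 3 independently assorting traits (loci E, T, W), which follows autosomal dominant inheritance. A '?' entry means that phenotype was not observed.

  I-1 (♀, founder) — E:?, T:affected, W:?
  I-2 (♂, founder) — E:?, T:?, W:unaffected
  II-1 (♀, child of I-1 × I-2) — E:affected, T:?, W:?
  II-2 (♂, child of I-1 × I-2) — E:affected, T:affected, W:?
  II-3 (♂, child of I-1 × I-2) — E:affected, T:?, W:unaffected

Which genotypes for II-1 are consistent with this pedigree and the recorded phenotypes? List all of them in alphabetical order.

E/I-1 ? ·: ee|Ee|EE
E/I-2 ? ·: ee|Ee|EE
E/II-1 aff I-1×I-2: Ee|EE
E/II-2 aff I-1×I-2: Ee|EE
E/II-3 aff I-1×I-2: Ee|EE
⇒ E over [I-1,I-2,II-1,II-2,II-3]: 29 consistent
T/I-1 aff ·: Tt|TT
T/I-2 ? ·: tt|Tt|TT
T/II-1 ? I-1×I-2: tt|Tt|TT
T/II-2 aff I-1×I-2: Tt|TT
T/II-3 ? I-1×I-2: tt|Tt|TT
⇒ T over [I-1,I-2,II-1,II-2,II-3]: 40 consistent
W/I-1 ? ·: ww|Ww
W/I-2 un ·: ww
W/II-1 ? I-1×I-2: ww|Ww
W/II-2 ? I-1×I-2: ww|Ww
W/II-3 un I-1×I-2: ww
⇒ W over [I-1,I-2,II-1,II-2,II-3]: 5 consistent

II-1 ∈ {EE TT Ww, EE TT ww, EE Tt Ww, EE Tt ww, EE tt Ww, EE tt ww, Ee TT Ww, Ee TT ww, Ee Tt Ww, Ee Tt ww, Ee tt Ww, Ee tt ww}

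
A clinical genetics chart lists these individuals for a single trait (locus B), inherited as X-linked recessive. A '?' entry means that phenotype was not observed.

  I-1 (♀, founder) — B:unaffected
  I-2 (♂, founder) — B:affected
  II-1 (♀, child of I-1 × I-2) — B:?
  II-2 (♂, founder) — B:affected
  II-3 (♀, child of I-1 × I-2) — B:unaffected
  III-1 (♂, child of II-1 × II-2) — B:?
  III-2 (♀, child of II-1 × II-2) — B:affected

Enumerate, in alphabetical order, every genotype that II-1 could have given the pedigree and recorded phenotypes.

II-1 ∈ {X^BX^b, X^bX^b}

B/I-1 un ·: X^BX^B|X^BX^b
B/I-2 aff ·: X^bY
B/II-1 ? I-1×I-2: X^BX^b|X^bX^b
B/II-2 aff ·: X^bY
B/II-3 un I-1×I-2: X^BX^b
B/III-1 ? II-1×II-2: X^BY|X^bY
B/III-2 aff II-1×II-2: X^bX^b
⇒ B over [I-1,I-2,II-1,II-2,II-3,III-1,III-2]: 5 consistent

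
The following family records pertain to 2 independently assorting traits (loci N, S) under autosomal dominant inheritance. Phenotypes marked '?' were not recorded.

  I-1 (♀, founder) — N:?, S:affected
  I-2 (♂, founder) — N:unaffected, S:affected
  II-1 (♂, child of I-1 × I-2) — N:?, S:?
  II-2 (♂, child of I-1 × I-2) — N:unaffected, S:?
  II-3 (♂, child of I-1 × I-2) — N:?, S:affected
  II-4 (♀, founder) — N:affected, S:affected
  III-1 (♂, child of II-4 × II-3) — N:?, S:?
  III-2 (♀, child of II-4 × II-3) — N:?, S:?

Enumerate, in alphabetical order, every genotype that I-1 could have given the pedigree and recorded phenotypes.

N/I-1 ? ·: nn|Nn
N/I-2 un ·: nn
N/II-1 ? I-1×I-2: nn|Nn
N/II-2 un I-1×I-2: nn
N/II-3 ? I-1×I-2: nn|Nn
N/II-4 aff ·: Nn|NN
N/III-1 ? II-4×II-3: nn|Nn|NN
N/III-2 ? II-4×II-3: nn|Nn|NN
⇒ N over [I-1,I-2,II-1,II-2,II-3,II-4,III-1,III-2]: 41 consistent
S/I-1 aff ·: Ss|SS
S/I-2 aff ·: Ss|SS
S/II-1 ? I-1×I-2: ss|Ss|SS
S/II-2 ? I-1×I-2: ss|Ss|SS
S/II-3 aff I-1×I-2: Ss|SS
S/II-4 aff ·: Ss|SS
S/III-1 ? II-4×II-3: ss|Ss|SS
S/III-2 ? II-4×II-3: ss|Ss|SS
⇒ S over [I-1,I-2,II-1,II-2,II-3,II-4,III-1,III-2]: 311 consistent

I-1 ∈ {Nn SS, Nn Ss, nn SS, nn Ss}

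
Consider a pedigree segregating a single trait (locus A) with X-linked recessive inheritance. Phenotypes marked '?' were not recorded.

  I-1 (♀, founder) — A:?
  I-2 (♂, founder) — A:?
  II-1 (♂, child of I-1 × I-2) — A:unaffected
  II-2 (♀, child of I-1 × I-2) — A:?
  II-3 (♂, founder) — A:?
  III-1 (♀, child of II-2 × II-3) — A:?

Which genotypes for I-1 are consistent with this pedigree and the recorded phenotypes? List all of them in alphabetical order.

A/I-1 ? ·: X^AX^A|X^AX^a
A/I-2 ? ·: X^AY|X^aY
A/II-1 un I-1×I-2: X^AY
A/II-2 ? I-1×I-2: X^AX^A|X^AX^a|X^aX^a
A/II-3 ? ·: X^AY|X^aY
A/III-1 ? II-2×II-3: X^AX^A|X^AX^a|X^aX^a
⇒ A over [I-1,I-2,II-1,II-2,II-3,III-1]: 18 consistent

I-1 ∈ {X^AX^A, X^AX^a}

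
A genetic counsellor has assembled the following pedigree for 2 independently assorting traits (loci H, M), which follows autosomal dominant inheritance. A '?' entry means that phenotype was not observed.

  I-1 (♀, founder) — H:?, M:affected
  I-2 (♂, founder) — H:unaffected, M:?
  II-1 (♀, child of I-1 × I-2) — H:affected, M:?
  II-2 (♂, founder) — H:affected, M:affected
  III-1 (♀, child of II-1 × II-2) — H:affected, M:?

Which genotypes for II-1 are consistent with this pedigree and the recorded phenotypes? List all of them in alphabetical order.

H/I-1 ? ·: Hh|HH
H/I-2 un ·: hh
H/II-1 aff I-1×I-2: Hh
H/II-2 aff ·: Hh|HH
H/III-1 aff II-1×II-2: Hh|HH
⇒ H over [I-1,I-2,II-1,II-2,III-1]: 8 consistent
M/I-1 aff ·: Mm|MM
M/I-2 ? ·: mm|Mm|MM
M/II-1 ? I-1×I-2: mm|Mm|MM
M/II-2 aff ·: Mm|MM
M/III-1 ? II-1×II-2: mm|Mm|MM
⇒ M over [I-1,I-2,II-1,II-2,III-1]: 43 consistent

II-1 ∈ {Hh MM, Hh Mm, Hh mm}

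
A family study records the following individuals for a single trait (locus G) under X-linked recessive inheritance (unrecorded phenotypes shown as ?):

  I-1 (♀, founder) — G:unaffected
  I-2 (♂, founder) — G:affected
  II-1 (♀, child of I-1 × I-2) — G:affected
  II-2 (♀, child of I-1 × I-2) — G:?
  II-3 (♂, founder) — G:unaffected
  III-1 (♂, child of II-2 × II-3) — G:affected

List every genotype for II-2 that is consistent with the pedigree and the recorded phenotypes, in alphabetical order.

G/I-1 un ·: X^GX^g
G/I-2 aff ·: X^gY
G/II-1 aff I-1×I-2: X^gX^g
G/II-2 ? I-1×I-2: X^GX^g|X^gX^g
G/II-3 un ·: X^GY
G/III-1 aff II-2×II-3: X^gY
⇒ G over [I-1,I-2,II-1,II-2,II-3,III-1]: 2 consistent

II-2 ∈ {X^GX^g, X^gX^g}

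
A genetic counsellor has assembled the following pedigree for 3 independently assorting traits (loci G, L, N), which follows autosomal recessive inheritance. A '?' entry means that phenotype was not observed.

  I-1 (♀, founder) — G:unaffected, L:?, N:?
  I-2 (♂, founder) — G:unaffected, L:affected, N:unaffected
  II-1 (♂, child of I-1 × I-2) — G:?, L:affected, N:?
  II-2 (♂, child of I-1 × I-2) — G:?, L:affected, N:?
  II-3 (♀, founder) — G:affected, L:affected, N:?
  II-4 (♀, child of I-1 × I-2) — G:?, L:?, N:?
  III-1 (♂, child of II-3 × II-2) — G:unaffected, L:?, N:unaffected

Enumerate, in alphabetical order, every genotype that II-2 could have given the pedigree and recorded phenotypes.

II-2 ∈ {GG ll NN, GG ll Nn, GG ll nn, Gg ll NN, Gg ll Nn, Gg ll nn}

G/I-1 un ·: GG|Gg
G/I-2 un ·: GG|Gg
G/II-1 ? I-1×I-2: GG|Gg|gg
G/II-2 ? I-1×I-2: GG|Gg
G/II-3 aff ·: gg
G/II-4 ? I-1×I-2: GG|Gg|gg
G/III-1 un II-3×II-2: Gg
⇒ G over [I-1,I-2,II-1,II-2,II-3,II-4,III-1]: 35 consistent
L/I-1 ? ·: Ll|ll
L/I-2 aff ·: ll
L/II-1 aff I-1×I-2: ll
L/II-2 aff I-1×I-2: ll
L/II-3 aff ·: ll
L/II-4 ? I-1×I-2: Ll|ll
L/III-1 ? II-3×II-2: ll
⇒ L over [I-1,I-2,II-1,II-2,II-3,II-4,III-1]: 3 consistent
N/I-1 ? ·: NN|Nn|nn
N/I-2 un ·: NN|Nn
N/II-1 ? I-1×I-2: NN|Nn|nn
N/II-2 ? I-1×I-2: NN|Nn|nn
N/II-3 ? ·: NN|Nn|nn
N/II-4 ? I-1×I-2: NN|Nn|nn
N/III-1 un II-3×II-2: NN|Nn
⇒ N over [I-1,I-2,II-1,II-2,II-3,II-4,III-1]: 208 consistent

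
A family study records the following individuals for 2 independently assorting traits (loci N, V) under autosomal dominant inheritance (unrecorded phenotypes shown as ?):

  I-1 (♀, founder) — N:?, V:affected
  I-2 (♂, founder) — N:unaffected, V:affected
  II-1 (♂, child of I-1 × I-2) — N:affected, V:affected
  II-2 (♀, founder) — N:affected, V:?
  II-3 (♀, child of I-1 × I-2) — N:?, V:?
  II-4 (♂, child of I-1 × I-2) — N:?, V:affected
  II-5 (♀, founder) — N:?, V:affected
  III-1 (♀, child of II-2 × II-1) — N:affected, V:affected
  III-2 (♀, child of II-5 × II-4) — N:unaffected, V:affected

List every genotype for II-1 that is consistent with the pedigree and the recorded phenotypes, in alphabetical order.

II-1 ∈ {Nn VV, Nn Vv}

N/I-1 ? ·: Nn|NN
N/I-2 un ·: nn
N/II-1 aff I-1×I-2: Nn
N/II-2 aff ·: Nn|NN
N/II-3 ? I-1×I-2: nn|Nn
N/II-4 ? I-1×I-2: nn|Nn
N/II-5 ? ·: nn|Nn
N/III-1 aff II-2×II-1: Nn|NN
N/III-2 un II-5×II-4: nn
⇒ N over [I-1,I-2,II-1,II-2,II-3,II-4,II-5,III-1,III-2]: 40 consistent
V/I-1 aff ·: Vv|VV
V/I-2 aff ·: Vv|VV
V/II-1 aff I-1×I-2: Vv|VV
V/II-2 ? ·: vv|Vv|VV
V/II-3 ? I-1×I-2: vv|Vv|VV
V/II-4 aff I-1×I-2: Vv|VV
V/II-5 aff ·: Vv|VV
V/III-1 aff II-2×II-1: Vv|VV
V/III-2 aff II-5×II-4: Vv|VV
⇒ V over [I-1,I-2,II-1,II-2,II-3,II-4,II-5,III-1,III-2]: 453 consistent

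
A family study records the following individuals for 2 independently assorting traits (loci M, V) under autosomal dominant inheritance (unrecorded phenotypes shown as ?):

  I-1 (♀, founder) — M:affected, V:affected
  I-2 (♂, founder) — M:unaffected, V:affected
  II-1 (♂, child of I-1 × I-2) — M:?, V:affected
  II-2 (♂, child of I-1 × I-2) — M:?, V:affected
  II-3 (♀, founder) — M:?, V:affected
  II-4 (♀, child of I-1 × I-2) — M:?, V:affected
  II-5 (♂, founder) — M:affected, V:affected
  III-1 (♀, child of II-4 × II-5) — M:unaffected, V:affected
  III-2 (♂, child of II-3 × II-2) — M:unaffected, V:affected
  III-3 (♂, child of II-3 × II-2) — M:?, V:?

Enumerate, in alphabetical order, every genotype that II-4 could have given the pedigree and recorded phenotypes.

M/I-1 aff ·: Mm|MM
M/I-2 un ·: mm
M/II-1 ? I-1×I-2: mm|Mm
M/II-2 ? I-1×I-2: mm|Mm
M/II-3 ? ·: mm|Mm
M/II-4 ? I-1×I-2: mm|Mm
M/II-5 aff ·: Mm
M/III-1 un II-4×II-5: mm
M/III-2 un II-3×II-2: mm
M/III-3 ? II-3×II-2: mm|Mm|MM
⇒ M over [I-1,I-2,II-1,II-2,II-3,II-4,II-5,III-1,III-2,III-3]: 37 consistent
V/I-1 aff ·: Vv|VV
V/I-2 aff ·: Vv|VV
V/II-1 aff I-1×I-2: Vv|VV
V/II-2 aff I-1×I-2: Vv|VV
V/II-3 aff ·: Vv|VV
V/II-4 aff I-1×I-2: Vv|VV
V/II-5 aff ·: Vv|VV
V/III-1 aff II-4×II-5: Vv|VV
V/III-2 aff II-3×II-2: Vv|VV
V/III-3 ? II-3×II-2: vv|Vv|VV
⇒ V over [I-1,I-2,II-1,II-2,II-3,II-4,II-5,III-1,III-2,III-3]: 645 consistent

II-4 ∈ {Mm VV, Mm Vv, mm VV, mm Vv}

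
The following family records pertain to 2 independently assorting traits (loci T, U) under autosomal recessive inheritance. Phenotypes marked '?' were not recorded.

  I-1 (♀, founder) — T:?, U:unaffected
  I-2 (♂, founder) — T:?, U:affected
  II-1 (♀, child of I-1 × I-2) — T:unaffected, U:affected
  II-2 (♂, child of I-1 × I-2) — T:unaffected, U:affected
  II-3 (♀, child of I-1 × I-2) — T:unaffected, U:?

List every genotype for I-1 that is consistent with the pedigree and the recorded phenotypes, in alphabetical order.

I-1 ∈ {TT Uu, Tt Uu, tt Uu}

T/I-1 ? ·: TT|Tt|tt
T/I-2 ? ·: TT|Tt|tt
T/II-1 un I-1×I-2: TT|Tt
T/II-2 un I-1×I-2: TT|Tt
T/II-3 un I-1×I-2: TT|Tt
⇒ T over [I-1,I-2,II-1,II-2,II-3]: 29 consistent
U/I-1 un ·: Uu
U/I-2 aff ·: uu
U/II-1 aff I-1×I-2: uu
U/II-2 aff I-1×I-2: uu
U/II-3 ? I-1×I-2: Uu|uu
⇒ U over [I-1,I-2,II-1,II-2,II-3]: 2 consistent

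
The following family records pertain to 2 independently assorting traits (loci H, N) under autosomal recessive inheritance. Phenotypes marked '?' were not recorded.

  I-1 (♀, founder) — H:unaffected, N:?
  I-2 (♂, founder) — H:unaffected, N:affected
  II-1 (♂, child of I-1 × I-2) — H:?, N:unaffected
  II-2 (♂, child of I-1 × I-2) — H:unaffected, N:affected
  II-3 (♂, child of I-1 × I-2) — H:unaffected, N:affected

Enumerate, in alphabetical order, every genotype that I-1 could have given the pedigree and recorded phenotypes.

H/I-1 un ·: HH|Hh
H/I-2 un ·: HH|Hh
H/II-1 ? I-1×I-2: HH|Hh|hh
H/II-2 un I-1×I-2: HH|Hh
H/II-3 un I-1×I-2: HH|Hh
⇒ H over [I-1,I-2,II-1,II-2,II-3]: 29 consistent
N/I-1 ? ·: Nn
N/I-2 aff ·: nn
N/II-1 un I-1×I-2: Nn
N/II-2 aff I-1×I-2: nn
N/II-3 aff I-1×I-2: nn
⇒ N over [I-1,I-2,II-1,II-2,II-3]: 1 consistent

I-1 ∈ {HH Nn, Hh Nn}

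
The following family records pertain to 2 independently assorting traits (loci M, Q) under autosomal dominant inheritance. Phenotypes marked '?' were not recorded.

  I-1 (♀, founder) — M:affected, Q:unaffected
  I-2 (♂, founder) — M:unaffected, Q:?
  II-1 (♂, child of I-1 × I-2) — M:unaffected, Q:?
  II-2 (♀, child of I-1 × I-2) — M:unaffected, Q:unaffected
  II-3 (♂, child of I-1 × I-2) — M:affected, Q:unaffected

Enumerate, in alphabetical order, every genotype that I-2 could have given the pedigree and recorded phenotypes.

M/I-1 aff ·: Mm
M/I-2 un ·: mm
M/II-1 un I-1×I-2: mm
M/II-2 un I-1×I-2: mm
M/II-3 aff I-1×I-2: Mm
⇒ M over [I-1,I-2,II-1,II-2,II-3]: 1 consistent
Q/I-1 un ·: qq
Q/I-2 ? ·: qq|Qq
Q/II-1 ? I-1×I-2: qq|Qq
Q/II-2 un I-1×I-2: qq
Q/II-3 un I-1×I-2: qq
⇒ Q over [I-1,I-2,II-1,II-2,II-3]: 3 consistent

I-2 ∈ {mm Qq, mm qq}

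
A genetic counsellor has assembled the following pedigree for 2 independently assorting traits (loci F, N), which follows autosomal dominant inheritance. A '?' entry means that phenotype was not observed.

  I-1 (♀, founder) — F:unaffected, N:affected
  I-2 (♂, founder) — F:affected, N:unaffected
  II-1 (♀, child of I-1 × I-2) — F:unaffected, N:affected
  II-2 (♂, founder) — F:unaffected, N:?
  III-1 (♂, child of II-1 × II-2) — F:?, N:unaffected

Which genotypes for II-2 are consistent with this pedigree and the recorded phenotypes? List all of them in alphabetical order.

F/I-1 un ·: ff
F/I-2 aff ·: Ff
F/II-1 un I-1×I-2: ff
F/II-2 un ·: ff
F/III-1 ? II-1×II-2: ff
⇒ F over [I-1,I-2,II-1,II-2,III-1]: 1 consistent
N/I-1 aff ·: Nn|NN
N/I-2 un ·: nn
N/II-1 aff I-1×I-2: Nn
N/II-2 ? ·: nn|Nn
N/III-1 un II-1×II-2: nn
⇒ N over [I-1,I-2,II-1,II-2,III-1]: 4 consistent

II-2 ∈ {ff Nn, ff nn}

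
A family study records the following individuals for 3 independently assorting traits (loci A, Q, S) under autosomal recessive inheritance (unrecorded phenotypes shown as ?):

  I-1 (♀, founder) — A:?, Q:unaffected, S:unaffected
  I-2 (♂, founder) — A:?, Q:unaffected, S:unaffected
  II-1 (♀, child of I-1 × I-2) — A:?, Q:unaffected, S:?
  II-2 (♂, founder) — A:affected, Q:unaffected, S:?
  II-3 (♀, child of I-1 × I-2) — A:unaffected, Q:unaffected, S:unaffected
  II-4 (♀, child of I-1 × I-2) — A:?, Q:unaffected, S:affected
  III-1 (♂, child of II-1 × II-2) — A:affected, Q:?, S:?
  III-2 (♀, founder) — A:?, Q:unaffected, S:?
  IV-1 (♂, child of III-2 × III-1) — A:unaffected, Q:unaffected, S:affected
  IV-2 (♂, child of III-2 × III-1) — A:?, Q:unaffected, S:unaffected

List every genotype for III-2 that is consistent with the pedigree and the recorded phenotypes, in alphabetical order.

III-2 ∈ {AA QQ Ss, AA QQ ss, AA Qq Ss, AA Qq ss, Aa QQ Ss, Aa QQ ss, Aa Qq Ss, Aa Qq ss}

A/I-1 ? ·: AA|Aa|aa
A/I-2 ? ·: AA|Aa|aa
A/II-1 ? I-1×I-2: Aa|aa
A/II-2 aff ·: aa
A/II-3 un I-1×I-2: AA|Aa
A/II-4 ? I-1×I-2: AA|Aa|aa
A/III-1 aff II-1×II-2: aa
A/III-2 ? ·: AA|Aa
A/IV-1 un III-2×III-1: Aa
A/IV-2 ? III-2×III-1: Aa|aa
⇒ A over [I-1,I-2,II-1,II-2,II-3,II-4,III-1,III-2,IV-1,IV-2]: 90 consistent
Q/I-1 un ·: QQ|Qq
Q/I-2 un ·: QQ|Qq
Q/II-1 un I-1×I-2: QQ|Qq
Q/II-2 un ·: QQ|Qq
Q/II-3 un I-1×I-2: QQ|Qq
Q/II-4 un I-1×I-2: QQ|Qq
Q/III-1 ? II-1×II-2: QQ|Qq|qq
Q/III-2 un ·: QQ|Qq
Q/IV-1 un III-2×III-1: QQ|Qq
Q/IV-2 un III-2×III-1: QQ|Qq
⇒ Q over [I-1,I-2,II-1,II-2,II-3,II-4,III-1,III-2,IV-1,IV-2]: 570 consistent
S/I-1 un ·: Ss
S/I-2 un ·: Ss
S/II-1 ? I-1×I-2: SS|Ss|ss
S/II-2 ? ·: SS|Ss|ss
S/II-3 un I-1×I-2: SS|Ss
S/II-4 aff I-1×I-2: ss
S/III-1 ? II-1×II-2: Ss|ss
S/III-2 ? ·: Ss|ss
S/IV-1 aff III-2×III-1: ss
S/IV-2 un III-2×III-1: SS|Ss
⇒ S over [I-1,I-2,II-1,II-2,II-3,II-4,III-1,III-2,IV-1,IV-2]: 50 consistent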